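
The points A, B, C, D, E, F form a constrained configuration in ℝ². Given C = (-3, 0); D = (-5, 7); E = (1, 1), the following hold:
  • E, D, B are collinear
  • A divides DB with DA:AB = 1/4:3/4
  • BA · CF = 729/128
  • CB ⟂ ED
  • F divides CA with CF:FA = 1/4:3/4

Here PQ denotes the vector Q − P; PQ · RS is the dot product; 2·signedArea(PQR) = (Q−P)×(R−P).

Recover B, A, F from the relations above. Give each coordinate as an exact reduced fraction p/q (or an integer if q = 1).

A = (-31/8, 47/8)
B = (-1/2, 5/2)
F = (-103/32, 47/32)

1. B_x = -1/2  [E, D, B are collinear ∩ CB ⟂ ED]
2. B_y = 5/2  [E, D, B are collinear ∩ CB ⟂ ED]
   → B = (-1/2, 5/2)
3. A_x = -31/8  [A divides DB with DA:AB = 1/4:3/4]
4. A_y = 47/8  [A divides DB with DA:AB = 1/4:3/4]
   → A = (-31/8, 47/8)
5. F_x = -103/32  [F divides CA with CF:FA = 1/4:3/4]
6. F_y = 47/32  [F divides CA with CF:FA = 1/4:3/4]
   → F = (-103/32, 47/32)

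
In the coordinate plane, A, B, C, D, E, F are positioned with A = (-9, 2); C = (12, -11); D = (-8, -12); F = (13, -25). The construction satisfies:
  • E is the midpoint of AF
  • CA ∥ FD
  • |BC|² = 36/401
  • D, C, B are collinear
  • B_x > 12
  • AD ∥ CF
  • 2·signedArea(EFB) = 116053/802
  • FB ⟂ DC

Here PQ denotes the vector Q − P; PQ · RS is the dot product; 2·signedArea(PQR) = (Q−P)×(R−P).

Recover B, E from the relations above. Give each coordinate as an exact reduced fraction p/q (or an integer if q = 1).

1. B_x = 4932/401  [D, C, B are collinear ∩ FB ⟂ DC]
2. B_y = -4405/401  [D, C, B are collinear ∩ FB ⟂ DC]
   → B = (4932/401, -4405/401)
3. E_x = 2  [E is the midpoint of AF]
4. E_y = -23/2  [E is the midpoint of AF]
   → E = (2, -23/2)

B = (4932/401, -4405/401)
E = (2, -23/2)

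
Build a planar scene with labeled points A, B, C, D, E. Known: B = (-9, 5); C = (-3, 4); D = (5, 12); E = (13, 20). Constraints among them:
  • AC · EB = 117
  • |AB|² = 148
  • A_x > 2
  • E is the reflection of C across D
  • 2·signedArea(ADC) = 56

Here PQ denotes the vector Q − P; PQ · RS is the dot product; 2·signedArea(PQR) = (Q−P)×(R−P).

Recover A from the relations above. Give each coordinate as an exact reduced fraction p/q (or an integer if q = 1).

1. A_x = 3  [2·signedArea(ADC) = 56 ∩ AC · EB = 117]
2. A_y = 3  [2·signedArea(ADC) = 56 ∩ AC · EB = 117]
   → A = (3, 3)

A = (3, 3)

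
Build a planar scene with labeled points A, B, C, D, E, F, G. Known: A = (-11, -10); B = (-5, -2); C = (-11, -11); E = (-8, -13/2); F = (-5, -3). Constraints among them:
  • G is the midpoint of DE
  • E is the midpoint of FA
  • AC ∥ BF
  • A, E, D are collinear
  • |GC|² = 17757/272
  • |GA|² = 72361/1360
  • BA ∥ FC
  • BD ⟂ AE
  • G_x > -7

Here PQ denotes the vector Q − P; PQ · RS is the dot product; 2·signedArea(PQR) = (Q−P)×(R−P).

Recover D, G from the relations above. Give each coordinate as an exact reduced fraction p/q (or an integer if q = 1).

D = (-383/85, -206/85)
G = (-1063/170, -1517/340)

1. D_x = -383/85  [A, E, D are collinear ∩ BD ⟂ AE]
2. D_y = -206/85  [A, E, D are collinear ∩ BD ⟂ AE]
   → D = (-383/85, -206/85)
3. G_x = -1063/170  [G is the midpoint of DE]
4. G_y = -1517/340  [G is the midpoint of DE]
   → G = (-1063/170, -1517/340)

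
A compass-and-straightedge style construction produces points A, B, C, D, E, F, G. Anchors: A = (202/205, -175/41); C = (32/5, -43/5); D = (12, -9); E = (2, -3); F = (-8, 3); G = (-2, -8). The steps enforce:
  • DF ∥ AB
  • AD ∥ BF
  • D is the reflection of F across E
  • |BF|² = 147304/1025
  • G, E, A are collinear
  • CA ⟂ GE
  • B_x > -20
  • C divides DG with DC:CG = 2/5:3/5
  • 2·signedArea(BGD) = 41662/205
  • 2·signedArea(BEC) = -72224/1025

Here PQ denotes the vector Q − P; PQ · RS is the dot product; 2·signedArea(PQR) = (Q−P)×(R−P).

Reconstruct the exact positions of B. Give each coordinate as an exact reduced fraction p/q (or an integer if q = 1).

1. B_x = -3898/205  [AD ∥ BF ∩ DF ∥ AB]
2. B_y = 317/41  [AD ∥ BF ∩ DF ∥ AB]
   → B = (-3898/205, 317/41)

B = (-3898/205, 317/41)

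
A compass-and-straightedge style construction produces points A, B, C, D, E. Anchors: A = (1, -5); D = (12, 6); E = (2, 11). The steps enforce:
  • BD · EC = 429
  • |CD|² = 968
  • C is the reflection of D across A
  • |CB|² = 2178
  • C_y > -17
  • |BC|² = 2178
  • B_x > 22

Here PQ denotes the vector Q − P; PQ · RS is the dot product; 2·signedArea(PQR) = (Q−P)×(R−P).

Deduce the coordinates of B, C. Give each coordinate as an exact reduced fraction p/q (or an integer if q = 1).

1. C_x = -10  [C is the reflection of D across A]
2. C_y = -16  [C is the reflection of D across A]
   → C = (-10, -16)
3. B_x = 23  [line 12·x + 27·y + -735 = 0 ∩ |BC|² = 2178]
4. B_y = 17  [line 12·x + 27·y + -735 = 0 ∩ |BC|² = 2178]
   → B = (23, 17)

B = (23, 17)
C = (-10, -16)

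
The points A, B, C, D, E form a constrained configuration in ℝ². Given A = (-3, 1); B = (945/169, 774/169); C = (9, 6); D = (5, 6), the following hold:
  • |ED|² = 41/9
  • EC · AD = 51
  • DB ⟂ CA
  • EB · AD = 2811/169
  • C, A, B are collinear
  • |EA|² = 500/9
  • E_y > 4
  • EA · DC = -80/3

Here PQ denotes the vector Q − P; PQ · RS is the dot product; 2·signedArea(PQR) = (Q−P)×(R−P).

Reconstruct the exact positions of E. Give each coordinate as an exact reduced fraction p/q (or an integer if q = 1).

E = (11/3, 13/3)

1. E_x = 11/3  [EB · AD = 2811/169 ∩ EA · DC = -80/3]
2. E_y = 13/3  [EB · AD = 2811/169 ∩ EA · DC = -80/3]
   → E = (11/3, 13/3)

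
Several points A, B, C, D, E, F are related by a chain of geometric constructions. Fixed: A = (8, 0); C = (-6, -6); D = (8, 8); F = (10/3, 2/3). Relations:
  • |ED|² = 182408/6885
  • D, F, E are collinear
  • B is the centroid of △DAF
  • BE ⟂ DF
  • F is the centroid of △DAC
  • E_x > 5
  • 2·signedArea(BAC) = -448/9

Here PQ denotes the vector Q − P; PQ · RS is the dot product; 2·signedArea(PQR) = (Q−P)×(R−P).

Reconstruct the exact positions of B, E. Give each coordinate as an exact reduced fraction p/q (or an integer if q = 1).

1. B_x = 58/9  [B is the centroid of △DAF]
2. B_y = 26/9  [B is the centroid of △DAF]
   → B = (58/9, 26/9)
3. E_x = 4006/765  [D, F, E are collinear ∩ BE ⟂ DF]
4. E_y = 2798/765  [D, F, E are collinear ∩ BE ⟂ DF]
   → E = (4006/765, 2798/765)

B = (58/9, 26/9)
E = (4006/765, 2798/765)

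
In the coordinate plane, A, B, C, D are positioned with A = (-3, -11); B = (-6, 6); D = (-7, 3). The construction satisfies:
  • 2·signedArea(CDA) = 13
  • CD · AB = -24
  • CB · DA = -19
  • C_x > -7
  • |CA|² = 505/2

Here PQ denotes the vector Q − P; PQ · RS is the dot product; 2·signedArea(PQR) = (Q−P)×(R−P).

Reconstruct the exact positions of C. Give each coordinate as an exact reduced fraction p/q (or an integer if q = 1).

C = (-13/2, 9/2)

1. C_x = -13/2  [2·signedArea(CDA) = 13 ∩ CD · AB = -24]
2. C_y = 9/2  [2·signedArea(CDA) = 13 ∩ CD · AB = -24]
   → C = (-13/2, 9/2)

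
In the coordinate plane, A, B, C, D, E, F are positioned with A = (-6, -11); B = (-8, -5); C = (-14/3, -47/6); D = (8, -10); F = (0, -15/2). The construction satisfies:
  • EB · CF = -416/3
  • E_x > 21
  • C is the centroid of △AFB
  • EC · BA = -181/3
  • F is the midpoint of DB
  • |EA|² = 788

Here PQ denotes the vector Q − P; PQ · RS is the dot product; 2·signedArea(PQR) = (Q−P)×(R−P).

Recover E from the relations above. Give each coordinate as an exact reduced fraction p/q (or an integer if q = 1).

1. E_x = 22  [EC · BA = -181/3 ∩ EB · CF = -416/3]
2. E_y = -9  [EC · BA = -181/3 ∩ EB · CF = -416/3]
   → E = (22, -9)

E = (22, -9)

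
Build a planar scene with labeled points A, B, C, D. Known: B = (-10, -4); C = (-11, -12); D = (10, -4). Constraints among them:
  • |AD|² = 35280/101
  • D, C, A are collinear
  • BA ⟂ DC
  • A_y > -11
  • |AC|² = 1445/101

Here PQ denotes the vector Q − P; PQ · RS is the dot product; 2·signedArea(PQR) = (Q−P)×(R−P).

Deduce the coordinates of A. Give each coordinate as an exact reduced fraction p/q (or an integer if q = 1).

1. A_x = -754/101  [D, C, A are collinear ∩ BA ⟂ DC]
2. A_y = -1076/101  [D, C, A are collinear ∩ BA ⟂ DC]
   → A = (-754/101, -1076/101)

A = (-754/101, -1076/101)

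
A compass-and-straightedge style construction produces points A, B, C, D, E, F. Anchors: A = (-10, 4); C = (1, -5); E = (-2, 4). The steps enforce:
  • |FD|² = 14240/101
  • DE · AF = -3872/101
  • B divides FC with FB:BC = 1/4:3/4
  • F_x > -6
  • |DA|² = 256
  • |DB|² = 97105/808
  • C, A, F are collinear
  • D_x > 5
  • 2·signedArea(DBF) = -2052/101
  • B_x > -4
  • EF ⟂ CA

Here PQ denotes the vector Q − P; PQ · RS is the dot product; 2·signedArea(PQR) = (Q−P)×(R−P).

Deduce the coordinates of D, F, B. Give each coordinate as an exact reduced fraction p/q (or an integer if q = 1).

B = (-1477/404, -481/404)
D = (6, 4)
F = (-526/101, 8/101)

1. F_x = -526/101  [C, A, F are collinear ∩ EF ⟂ CA]
2. F_y = 8/101  [C, A, F are collinear ∩ EF ⟂ CA]
   → F = (-526/101, 8/101)
3. B_x = -1477/404  [B divides FC with FB:BC = 1/4:3/4]
4. B_y = -481/404  [B divides FC with FB:BC = 1/4:3/4]
   → B = (-1477/404, -481/404)
5. D_x = 6  [2·signedArea(DBF) = -2052/101 ∩ DE · AF = -3872/101]
6. D_y = 4  [2·signedArea(DBF) = -2052/101 ∩ DE · AF = -3872/101]
   → D = (6, 4)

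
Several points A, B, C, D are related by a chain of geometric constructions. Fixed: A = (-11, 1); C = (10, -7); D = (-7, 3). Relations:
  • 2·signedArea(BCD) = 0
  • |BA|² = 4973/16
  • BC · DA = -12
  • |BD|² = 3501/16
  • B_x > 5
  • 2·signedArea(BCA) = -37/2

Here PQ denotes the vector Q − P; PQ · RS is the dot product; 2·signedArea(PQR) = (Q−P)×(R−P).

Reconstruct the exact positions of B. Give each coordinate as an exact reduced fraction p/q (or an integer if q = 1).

B = (23/4, -9/2)

1. B_x = 23/4  [2·signedArea(BCD) = 0 ∩ BC · DA = -12]
2. B_y = -9/2  [2·signedArea(BCD) = 0 ∩ BC · DA = -12]
   → B = (23/4, -9/2)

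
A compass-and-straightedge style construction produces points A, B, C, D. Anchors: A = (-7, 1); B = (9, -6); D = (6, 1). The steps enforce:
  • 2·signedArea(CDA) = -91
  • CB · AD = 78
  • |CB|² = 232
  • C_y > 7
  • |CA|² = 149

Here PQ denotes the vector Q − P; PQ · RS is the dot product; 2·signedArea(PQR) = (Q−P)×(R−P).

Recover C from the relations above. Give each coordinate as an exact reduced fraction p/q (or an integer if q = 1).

C = (3, 8)

1. C_x = 3  [CB · AD = 78 ∩ 2·signedArea(CDA) = -91]
2. C_y = 8  [CB · AD = 78 ∩ 2·signedArea(CDA) = -91]
   → C = (3, 8)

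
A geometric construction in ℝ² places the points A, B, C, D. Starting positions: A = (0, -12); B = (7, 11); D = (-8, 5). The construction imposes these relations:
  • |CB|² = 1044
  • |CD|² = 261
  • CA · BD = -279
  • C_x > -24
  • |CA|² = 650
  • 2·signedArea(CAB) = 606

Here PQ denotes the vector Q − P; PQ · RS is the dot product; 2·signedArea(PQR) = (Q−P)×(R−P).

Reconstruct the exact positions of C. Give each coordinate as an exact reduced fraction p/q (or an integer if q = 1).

1. C_x = -23  [2·signedArea(CAB) = 606 ∩ CA · BD = -279]
2. C_y = -1  [2·signedArea(CAB) = 606 ∩ CA · BD = -279]
   → C = (-23, -1)

C = (-23, -1)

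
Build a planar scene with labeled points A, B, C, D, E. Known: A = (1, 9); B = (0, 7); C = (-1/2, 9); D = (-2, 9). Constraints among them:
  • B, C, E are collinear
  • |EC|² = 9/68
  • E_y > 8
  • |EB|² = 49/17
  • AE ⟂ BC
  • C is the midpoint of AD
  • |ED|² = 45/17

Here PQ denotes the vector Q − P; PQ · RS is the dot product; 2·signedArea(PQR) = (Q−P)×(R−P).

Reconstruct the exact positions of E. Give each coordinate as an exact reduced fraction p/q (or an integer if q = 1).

1. E_x = -7/17  [B, C, E are collinear ∩ AE ⟂ BC]
2. E_y = 147/17  [B, C, E are collinear ∩ AE ⟂ BC]
   → E = (-7/17, 147/17)

E = (-7/17, 147/17)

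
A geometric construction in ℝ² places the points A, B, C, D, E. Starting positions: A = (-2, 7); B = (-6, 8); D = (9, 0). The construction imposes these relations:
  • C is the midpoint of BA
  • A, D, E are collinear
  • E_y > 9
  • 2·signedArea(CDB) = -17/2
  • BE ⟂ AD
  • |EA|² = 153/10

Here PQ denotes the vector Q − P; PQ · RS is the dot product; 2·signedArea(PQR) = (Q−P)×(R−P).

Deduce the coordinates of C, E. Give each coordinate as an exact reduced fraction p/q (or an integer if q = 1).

1. C_x = -4  [C is the midpoint of BA]
2. C_y = 15/2  [C is the midpoint of BA]
   → C = (-4, 15/2)
3. E_x = -53/10  [A, D, E are collinear ∩ BE ⟂ AD]
4. E_y = 91/10  [A, D, E are collinear ∩ BE ⟂ AD]
   → E = (-53/10, 91/10)

C = (-4, 15/2)
E = (-53/10, 91/10)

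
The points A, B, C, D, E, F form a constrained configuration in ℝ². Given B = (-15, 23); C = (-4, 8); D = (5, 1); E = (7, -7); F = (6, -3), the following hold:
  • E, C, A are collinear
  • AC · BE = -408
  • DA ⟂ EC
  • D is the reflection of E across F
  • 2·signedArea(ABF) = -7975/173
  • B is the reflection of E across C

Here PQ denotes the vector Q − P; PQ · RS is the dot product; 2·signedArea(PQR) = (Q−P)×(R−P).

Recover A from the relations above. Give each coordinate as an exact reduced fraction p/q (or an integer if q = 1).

1. A_x = 430/173  [E, C, A are collinear ∩ DA ⟂ EC]
2. A_y = -146/173  [E, C, A are collinear ∩ DA ⟂ EC]
   → A = (430/173, -146/173)

A = (430/173, -146/173)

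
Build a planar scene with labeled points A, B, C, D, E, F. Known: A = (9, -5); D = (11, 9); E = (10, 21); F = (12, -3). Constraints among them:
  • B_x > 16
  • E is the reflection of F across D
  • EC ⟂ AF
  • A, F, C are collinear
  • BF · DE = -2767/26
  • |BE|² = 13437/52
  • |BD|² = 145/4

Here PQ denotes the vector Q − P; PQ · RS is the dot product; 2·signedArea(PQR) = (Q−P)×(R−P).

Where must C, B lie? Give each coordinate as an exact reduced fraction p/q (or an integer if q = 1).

B = (425/26, 81/13)
C = (282/13, 45/13)

1. C_x = 282/13  [A, F, C are collinear ∩ EC ⟂ AF]
2. C_y = 45/13  [A, F, C are collinear ∩ EC ⟂ AF]
   → C = (282/13, 45/13)
3. B_x = 425/26  [line 1·x + -12·y + 1519/26 = 0 ∩ |BE|² = 13437/52]
4. B_y = 81/13  [line 1·x + -12·y + 1519/26 = 0 ∩ |BE|² = 13437/52]
   → B = (425/26, 81/13)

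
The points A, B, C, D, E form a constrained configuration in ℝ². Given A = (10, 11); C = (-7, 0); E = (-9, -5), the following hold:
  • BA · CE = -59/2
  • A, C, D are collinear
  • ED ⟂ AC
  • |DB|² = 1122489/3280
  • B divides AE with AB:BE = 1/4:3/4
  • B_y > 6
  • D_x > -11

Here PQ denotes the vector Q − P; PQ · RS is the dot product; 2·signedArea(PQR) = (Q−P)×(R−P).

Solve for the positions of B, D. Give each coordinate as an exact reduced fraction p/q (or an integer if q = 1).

1. B_x = 21/4  [B divides AE with AB:BE = 1/4:3/4]
2. B_y = 7  [B divides AE with AB:BE = 1/4:3/4]
   → B = (21/4, 7)
3. D_x = -4383/410  [A, C, D are collinear ∩ ED ⟂ AC]
4. D_y = -979/410  [A, C, D are collinear ∩ ED ⟂ AC]
   → D = (-4383/410, -979/410)

B = (21/4, 7)
D = (-4383/410, -979/410)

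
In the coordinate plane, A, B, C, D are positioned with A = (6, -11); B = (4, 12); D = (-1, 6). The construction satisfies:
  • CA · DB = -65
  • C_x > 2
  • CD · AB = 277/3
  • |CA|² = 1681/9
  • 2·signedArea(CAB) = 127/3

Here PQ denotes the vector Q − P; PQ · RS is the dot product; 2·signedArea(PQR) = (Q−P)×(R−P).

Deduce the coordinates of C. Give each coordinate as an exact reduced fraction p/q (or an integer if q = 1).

C = (3, 7/3)

1. C_x = 3  [CA · DB = -65 ∩ 2·signedArea(CAB) = 127/3]
2. C_y = 7/3  [CA · DB = -65 ∩ 2·signedArea(CAB) = 127/3]
   → C = (3, 7/3)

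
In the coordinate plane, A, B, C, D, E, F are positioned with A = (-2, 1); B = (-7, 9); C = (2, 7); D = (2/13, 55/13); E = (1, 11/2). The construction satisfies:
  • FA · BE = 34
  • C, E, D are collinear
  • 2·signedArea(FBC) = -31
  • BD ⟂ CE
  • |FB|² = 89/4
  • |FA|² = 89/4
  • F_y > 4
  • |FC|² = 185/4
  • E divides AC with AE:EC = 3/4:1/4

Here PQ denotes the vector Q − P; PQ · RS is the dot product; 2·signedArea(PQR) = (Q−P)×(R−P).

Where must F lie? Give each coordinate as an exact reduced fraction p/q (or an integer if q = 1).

F = (-9/2, 5)

1. F_x = -9/2  [FA · BE = 34 ∩ 2·signedArea(FBC) = -31]
2. F_y = 5  [FA · BE = 34 ∩ 2·signedArea(FBC) = -31]
   → F = (-9/2, 5)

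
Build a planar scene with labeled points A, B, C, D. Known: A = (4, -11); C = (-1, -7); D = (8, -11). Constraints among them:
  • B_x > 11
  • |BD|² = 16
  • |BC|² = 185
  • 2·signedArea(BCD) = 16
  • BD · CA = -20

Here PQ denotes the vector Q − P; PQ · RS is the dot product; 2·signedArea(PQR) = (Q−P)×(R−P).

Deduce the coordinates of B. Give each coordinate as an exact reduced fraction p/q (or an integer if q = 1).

1. B_x = 12  [BD · CA = -20 ∩ 2·signedArea(BCD) = 16]
2. B_y = -11  [BD · CA = -20 ∩ 2·signedArea(BCD) = 16]
   → B = (12, -11)

B = (12, -11)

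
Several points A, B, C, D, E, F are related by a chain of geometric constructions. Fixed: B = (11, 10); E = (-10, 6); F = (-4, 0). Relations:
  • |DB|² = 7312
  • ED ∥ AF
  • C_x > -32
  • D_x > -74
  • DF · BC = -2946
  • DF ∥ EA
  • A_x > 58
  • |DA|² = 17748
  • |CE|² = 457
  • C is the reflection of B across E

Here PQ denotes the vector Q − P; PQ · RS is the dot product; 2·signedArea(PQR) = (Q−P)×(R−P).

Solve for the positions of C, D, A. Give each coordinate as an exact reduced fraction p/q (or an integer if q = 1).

A = (59, 12)
C = (-31, 2)
D = (-73, -6)

1. C_x = -31  [C is the reflection of B across E]
2. C_y = 2  [C is the reflection of B across E]
   → C = (-31, 2)
3. D_x = -73  [line 42·x + 8·y + 3114 = 0 ∩ |DB|² = 7312]
4. D_y = -6  [line 42·x + 8·y + 3114 = 0 ∩ |DB|² = 7312]
   → D = (-73, -6)
5. A_x = 59  [ED ∥ AF ∩ DF ∥ EA]
6. A_y = 12  [ED ∥ AF ∩ DF ∥ EA]
   → A = (59, 12)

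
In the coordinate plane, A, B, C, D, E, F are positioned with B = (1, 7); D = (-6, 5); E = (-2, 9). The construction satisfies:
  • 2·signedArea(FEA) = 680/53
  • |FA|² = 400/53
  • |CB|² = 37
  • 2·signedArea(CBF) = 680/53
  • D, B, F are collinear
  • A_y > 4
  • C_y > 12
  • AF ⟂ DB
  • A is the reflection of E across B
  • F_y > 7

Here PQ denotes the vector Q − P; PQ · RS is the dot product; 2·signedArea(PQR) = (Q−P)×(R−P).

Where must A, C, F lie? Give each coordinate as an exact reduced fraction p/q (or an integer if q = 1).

1. A_x = 4  [A is the reflection of E across B]
2. A_y = 5  [A is the reflection of E across B]
   → A = (4, 5)
3. F_x = 172/53  [D, B, F are collinear ∩ AF ⟂ DB]
4. F_y = 405/53  [D, B, F are collinear ∩ AF ⟂ DB]
   → F = (172/53, 405/53)
5. C_x = 2  [line -34/53·x + 119/53·y + -1479/53 = 0 ∩ |CB|² = 37]
6. C_y = 13  [line -34/53·x + 119/53·y + -1479/53 = 0 ∩ |CB|² = 37]
   → C = (2, 13)

A = (4, 5)
C = (2, 13)
F = (172/53, 405/53)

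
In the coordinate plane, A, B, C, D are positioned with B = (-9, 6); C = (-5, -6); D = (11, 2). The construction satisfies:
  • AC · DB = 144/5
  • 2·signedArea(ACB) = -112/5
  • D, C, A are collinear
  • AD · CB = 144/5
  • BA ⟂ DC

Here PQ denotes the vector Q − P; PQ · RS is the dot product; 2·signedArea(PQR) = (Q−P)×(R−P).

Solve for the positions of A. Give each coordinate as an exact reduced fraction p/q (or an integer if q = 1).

A = (-17/5, -26/5)

1. A_x = -17/5  [D, C, A are collinear ∩ BA ⟂ DC]
2. A_y = -26/5  [D, C, A are collinear ∩ BA ⟂ DC]
   → A = (-17/5, -26/5)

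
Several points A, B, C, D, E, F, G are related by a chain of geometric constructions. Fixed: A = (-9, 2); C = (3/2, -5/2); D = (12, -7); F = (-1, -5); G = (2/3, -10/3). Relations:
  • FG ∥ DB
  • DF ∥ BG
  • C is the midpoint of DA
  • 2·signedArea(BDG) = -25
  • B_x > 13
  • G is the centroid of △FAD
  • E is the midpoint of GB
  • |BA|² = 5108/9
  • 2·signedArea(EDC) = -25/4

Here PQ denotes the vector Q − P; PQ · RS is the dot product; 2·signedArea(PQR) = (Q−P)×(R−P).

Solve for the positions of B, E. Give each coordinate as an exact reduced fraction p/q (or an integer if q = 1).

B = (41/3, -16/3)
E = (43/6, -13/3)

1. B_x = 41/3  [DF ∥ BG ∩ FG ∥ DB]
2. B_y = -16/3  [DF ∥ BG ∩ FG ∥ DB]
   → B = (41/3, -16/3)
3. E_x = 43/6  [E is the midpoint of GB]
4. E_y = -13/3  [E is the midpoint of GB]
   → E = (43/6, -13/3)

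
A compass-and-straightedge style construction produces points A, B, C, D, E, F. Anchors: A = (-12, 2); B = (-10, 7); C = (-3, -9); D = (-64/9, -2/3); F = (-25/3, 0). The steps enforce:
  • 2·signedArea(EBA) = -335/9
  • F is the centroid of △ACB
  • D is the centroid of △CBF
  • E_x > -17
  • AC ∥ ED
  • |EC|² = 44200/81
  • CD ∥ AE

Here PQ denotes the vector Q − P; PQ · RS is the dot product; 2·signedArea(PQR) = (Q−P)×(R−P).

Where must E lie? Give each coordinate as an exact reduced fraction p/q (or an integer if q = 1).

1. E_x = -145/9  [AC ∥ ED ∩ CD ∥ AE]
2. E_y = 31/3  [AC ∥ ED ∩ CD ∥ AE]
   → E = (-145/9, 31/3)

E = (-145/9, 31/3)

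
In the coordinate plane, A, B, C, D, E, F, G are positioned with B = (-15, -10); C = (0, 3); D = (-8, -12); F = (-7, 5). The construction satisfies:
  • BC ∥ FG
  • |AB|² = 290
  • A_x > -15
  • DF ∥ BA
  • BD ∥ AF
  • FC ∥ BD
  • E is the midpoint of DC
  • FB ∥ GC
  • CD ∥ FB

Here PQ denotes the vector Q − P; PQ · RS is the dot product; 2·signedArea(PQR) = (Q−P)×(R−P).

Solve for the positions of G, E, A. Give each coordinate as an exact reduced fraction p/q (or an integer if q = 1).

A = (-14, 7)
E = (-4, -9/2)
G = (8, 18)

1. G_x = 8  [FB ∥ GC ∩ BC ∥ FG]
2. G_y = 18  [FB ∥ GC ∩ BC ∥ FG]
   → G = (8, 18)
3. E_x = -4  [E is the midpoint of DC]
4. E_y = -9/2  [E is the midpoint of DC]
   → E = (-4, -9/2)
5. A_x = -14  [BD ∥ AF ∩ DF ∥ BA]
6. A_y = 7  [BD ∥ AF ∩ DF ∥ BA]
   → A = (-14, 7)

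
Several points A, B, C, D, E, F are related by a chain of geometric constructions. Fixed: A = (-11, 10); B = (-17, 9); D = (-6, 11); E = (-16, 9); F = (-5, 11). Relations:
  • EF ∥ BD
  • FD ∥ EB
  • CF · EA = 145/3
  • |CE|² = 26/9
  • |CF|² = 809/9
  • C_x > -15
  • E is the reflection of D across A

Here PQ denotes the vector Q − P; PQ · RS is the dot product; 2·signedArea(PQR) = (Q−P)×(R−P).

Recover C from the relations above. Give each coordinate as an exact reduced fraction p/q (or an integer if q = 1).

1. C_x = -43/3  [line -5·x + -1·y + -187/3 = 0 ∩ |CE|² = 26/9]
2. C_y = 28/3  [line -5·x + -1·y + -187/3 = 0 ∩ |CE|² = 26/9]
   → C = (-43/3, 28/3)

C = (-43/3, 28/3)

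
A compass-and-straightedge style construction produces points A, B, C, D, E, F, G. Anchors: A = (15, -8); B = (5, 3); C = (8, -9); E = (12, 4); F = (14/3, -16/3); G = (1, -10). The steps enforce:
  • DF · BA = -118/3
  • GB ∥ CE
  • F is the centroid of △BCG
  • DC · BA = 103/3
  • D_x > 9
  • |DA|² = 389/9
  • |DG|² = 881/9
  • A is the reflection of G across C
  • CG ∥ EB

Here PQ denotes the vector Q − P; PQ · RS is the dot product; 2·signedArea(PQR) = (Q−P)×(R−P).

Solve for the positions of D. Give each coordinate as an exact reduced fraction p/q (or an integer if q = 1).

D = (28/3, -14/3)

1. D_x = 28/3  [line -10·x + 11·y + 434/3 = 0 ∩ |DG|² = 881/9]
2. D_y = -14/3  [line -10·x + 11·y + 434/3 = 0 ∩ |DG|² = 881/9]
   → D = (28/3, -14/3)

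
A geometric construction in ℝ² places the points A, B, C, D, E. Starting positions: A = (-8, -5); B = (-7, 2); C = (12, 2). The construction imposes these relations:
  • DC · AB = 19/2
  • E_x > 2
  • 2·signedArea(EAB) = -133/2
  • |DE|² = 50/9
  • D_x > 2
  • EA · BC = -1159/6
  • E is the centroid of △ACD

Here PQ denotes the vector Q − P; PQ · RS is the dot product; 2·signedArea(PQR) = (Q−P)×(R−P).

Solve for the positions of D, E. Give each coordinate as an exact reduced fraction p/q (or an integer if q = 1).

1. E_x = 13/6  [EA · BC = -1159/6 ∩ 2·signedArea(EAB) = -133/2]
2. E_y = -1/3  [EA · BC = -1159/6 ∩ 2·signedArea(EAB) = -133/2]
   → E = (13/6, -1/3)
3. D_x = 5/2  [DC · AB = 19/2 ∩ E is the centroid of △ACD]
4. D_y = 2  [DC · AB = 19/2 ∩ E is the centroid of △ACD]
   → D = (5/2, 2)

D = (5/2, 2)
E = (13/6, -1/3)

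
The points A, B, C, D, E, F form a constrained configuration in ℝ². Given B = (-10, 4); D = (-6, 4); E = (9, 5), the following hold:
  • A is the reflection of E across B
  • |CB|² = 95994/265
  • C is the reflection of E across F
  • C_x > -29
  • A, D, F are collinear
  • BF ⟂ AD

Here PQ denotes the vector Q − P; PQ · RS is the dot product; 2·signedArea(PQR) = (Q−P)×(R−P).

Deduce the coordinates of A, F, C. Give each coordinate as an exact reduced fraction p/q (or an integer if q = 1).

A = (-29, 3)
C = (-7681/265, 703/265)
F = (-2648/265, 1014/265)

1. A_x = -29  [A is the reflection of E across B]
2. A_y = 3  [A is the reflection of E across B]
   → A = (-29, 3)
3. F_x = -2648/265  [A, D, F are collinear ∩ BF ⟂ AD]
4. F_y = 1014/265  [A, D, F are collinear ∩ BF ⟂ AD]
   → F = (-2648/265, 1014/265)
5. C_x = -7681/265  [C is the reflection of E across F]
6. C_y = 703/265  [C is the reflection of E across F]
   → C = (-7681/265, 703/265)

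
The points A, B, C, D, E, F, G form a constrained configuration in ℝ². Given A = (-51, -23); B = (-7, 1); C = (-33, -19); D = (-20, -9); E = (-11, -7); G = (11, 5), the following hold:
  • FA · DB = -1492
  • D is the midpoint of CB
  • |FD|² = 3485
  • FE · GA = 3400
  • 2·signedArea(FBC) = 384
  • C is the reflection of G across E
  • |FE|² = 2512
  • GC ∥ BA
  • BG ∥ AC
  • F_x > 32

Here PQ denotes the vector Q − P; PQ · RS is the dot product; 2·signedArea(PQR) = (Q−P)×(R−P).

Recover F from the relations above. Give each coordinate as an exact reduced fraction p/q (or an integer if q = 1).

F = (33, 17)

1. F_x = 33  [FA · DB = -1492 ∩ FE · GA = 3400]
2. F_y = 17  [FA · DB = -1492 ∩ FE · GA = 3400]
   → F = (33, 17)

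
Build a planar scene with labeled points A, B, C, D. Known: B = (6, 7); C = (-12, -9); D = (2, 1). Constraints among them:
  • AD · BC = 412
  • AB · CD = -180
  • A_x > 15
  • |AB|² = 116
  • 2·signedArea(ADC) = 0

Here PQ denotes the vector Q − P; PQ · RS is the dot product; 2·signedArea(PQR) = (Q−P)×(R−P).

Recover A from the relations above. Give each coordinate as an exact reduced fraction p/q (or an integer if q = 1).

A = (16, 11)

1. A_x = 16  [2·signedArea(ADC) = 0 ∩ AD · BC = 412]
2. A_y = 11  [2·signedArea(ADC) = 0 ∩ AD · BC = 412]
   → A = (16, 11)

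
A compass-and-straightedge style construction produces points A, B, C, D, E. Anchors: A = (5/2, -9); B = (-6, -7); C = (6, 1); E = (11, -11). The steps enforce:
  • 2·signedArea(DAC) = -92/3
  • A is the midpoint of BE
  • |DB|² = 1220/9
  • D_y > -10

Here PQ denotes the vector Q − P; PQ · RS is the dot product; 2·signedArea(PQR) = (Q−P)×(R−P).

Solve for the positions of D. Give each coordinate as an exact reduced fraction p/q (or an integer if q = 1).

1. D_x = 16/3  [line -10·x + 7/2·y + 523/6 = 0 ∩ |DB|² = 1220/9]
2. D_y = -29/3  [line -10·x + 7/2·y + 523/6 = 0 ∩ |DB|² = 1220/9]
   → D = (16/3, -29/3)

D = (16/3, -29/3)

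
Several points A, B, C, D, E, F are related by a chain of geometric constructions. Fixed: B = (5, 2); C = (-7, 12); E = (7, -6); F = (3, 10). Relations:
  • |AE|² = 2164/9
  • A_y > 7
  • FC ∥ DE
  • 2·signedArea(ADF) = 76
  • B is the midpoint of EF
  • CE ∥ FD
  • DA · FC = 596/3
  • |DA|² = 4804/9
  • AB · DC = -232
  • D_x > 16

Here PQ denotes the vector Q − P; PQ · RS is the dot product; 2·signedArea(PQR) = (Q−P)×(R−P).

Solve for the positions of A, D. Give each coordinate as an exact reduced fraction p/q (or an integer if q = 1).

A = (1/3, 8)
D = (17, -8)

1. D_x = 17  [FC ∥ DE ∩ CE ∥ FD]
2. D_y = -8  [FC ∥ DE ∩ CE ∥ FD]
   → D = (17, -8)
3. A_x = 1/3  [2·signedArea(ADF) = 76 ∩ DA · FC = 596/3]
4. A_y = 8  [2·signedArea(ADF) = 76 ∩ DA · FC = 596/3]
   → A = (1/3, 8)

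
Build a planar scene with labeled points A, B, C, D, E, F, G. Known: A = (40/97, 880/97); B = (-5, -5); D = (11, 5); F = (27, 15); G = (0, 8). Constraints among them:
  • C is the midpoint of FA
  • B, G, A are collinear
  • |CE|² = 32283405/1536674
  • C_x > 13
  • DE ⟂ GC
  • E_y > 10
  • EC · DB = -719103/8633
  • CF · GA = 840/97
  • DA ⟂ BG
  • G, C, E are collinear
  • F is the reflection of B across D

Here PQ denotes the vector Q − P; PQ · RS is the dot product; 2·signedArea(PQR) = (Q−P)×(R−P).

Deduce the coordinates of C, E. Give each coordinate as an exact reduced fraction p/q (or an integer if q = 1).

1. C_x = 2659/194  [C is the midpoint of FA]
2. C_y = 2335/194  [C is the midpoint of FA]
   → C = (2659/194, 2335/194)
3. E_x = 7152710/768337  [G, C, E are collinear ∩ DE ⟂ GC]
4. E_y = 8252966/768337  [G, C, E are collinear ∩ DE ⟂ GC]
   → E = (7152710/768337, 8252966/768337)

C = (2659/194, 2335/194)
E = (7152710/768337, 8252966/768337)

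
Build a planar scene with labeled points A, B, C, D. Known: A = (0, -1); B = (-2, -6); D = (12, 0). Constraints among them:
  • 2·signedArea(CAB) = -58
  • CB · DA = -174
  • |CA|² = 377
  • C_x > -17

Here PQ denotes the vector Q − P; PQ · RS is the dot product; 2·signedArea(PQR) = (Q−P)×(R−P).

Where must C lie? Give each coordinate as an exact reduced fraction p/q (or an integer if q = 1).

C = (-16, -12)

1. C_x = -16  [CB · DA = -174 ∩ 2·signedArea(CAB) = -58]
2. C_y = -12  [CB · DA = -174 ∩ 2·signedArea(CAB) = -58]
   → C = (-16, -12)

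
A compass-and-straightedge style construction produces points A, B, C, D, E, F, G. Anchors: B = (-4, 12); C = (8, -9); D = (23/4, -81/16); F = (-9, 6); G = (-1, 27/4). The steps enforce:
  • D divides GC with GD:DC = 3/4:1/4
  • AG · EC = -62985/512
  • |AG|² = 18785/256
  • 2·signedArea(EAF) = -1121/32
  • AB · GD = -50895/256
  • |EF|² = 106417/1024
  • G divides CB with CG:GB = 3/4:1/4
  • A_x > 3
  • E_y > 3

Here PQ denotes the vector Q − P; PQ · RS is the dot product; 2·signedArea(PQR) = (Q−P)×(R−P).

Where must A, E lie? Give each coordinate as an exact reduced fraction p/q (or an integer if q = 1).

A = (13/4, -11/16)
E = (7/8, 111/32)

1. A_x = 13/4  [line -27/4·x + 189/16·y + 7695/256 = 0 ∩ |AG|² = 18785/256]
2. A_y = -11/16  [line -27/4·x + 189/16·y + 7695/256 = 0 ∩ |AG|² = 18785/256]
   → A = (13/4, -11/16)
3. E_x = 7/8  [2·signedArea(EAF) = -1121/32 ∩ AG · EC = -62985/512]
4. E_y = 111/32  [2·signedArea(EAF) = -1121/32 ∩ AG · EC = -62985/512]
   → E = (7/8, 111/32)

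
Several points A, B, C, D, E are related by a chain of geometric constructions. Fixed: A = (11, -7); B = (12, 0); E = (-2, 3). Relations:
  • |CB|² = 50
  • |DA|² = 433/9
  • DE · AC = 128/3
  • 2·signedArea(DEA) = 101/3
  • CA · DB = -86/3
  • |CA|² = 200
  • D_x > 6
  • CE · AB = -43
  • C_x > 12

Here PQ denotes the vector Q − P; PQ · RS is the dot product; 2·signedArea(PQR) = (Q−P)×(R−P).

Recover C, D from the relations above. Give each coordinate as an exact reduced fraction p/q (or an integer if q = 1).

1. C_x = 13  [line -1·x + -7·y + 62 = 0 ∩ |CB|² = 50]
2. C_y = 7  [line -1·x + -7·y + 62 = 0 ∩ |CB|² = 50]
   → C = (13, 7)
3. D_x = 7  [2·signedArea(DEA) = 101/3 ∩ DE · AC = 128/3]
4. D_y = -4/3  [2·signedArea(DEA) = 101/3 ∩ DE · AC = 128/3]
   → D = (7, -4/3)

C = (13, 7)
D = (7, -4/3)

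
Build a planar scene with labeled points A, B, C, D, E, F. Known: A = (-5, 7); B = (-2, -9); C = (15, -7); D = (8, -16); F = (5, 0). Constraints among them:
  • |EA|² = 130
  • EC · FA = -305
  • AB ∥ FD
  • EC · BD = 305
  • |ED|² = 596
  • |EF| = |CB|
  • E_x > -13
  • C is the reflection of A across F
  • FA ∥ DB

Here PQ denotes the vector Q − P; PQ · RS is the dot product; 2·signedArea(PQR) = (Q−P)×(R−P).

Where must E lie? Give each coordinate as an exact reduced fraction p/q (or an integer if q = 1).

E = (-12, -2)

1. E_x = -12  [line -10·x + 7·y + -106 = 0 ∩ |ED|² = 596]
2. E_y = -2  [line -10·x + 7·y + -106 = 0 ∩ |ED|² = 596]
   → E = (-12, -2)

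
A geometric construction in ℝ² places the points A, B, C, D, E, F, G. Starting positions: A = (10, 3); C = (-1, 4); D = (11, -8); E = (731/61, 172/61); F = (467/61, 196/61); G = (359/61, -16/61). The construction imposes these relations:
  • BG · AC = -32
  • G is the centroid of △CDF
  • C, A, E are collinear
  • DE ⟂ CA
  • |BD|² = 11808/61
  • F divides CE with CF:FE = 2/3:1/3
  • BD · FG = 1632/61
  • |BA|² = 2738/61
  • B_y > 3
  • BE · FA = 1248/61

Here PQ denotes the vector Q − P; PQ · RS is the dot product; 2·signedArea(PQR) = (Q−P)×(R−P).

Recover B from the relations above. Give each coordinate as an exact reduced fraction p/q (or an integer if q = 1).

B = (203/61, 220/61)

1. B_x = 203/61  [BG · AC = -32 ∩ BD · FG = 1632/61]
2. B_y = 220/61  [BG · AC = -32 ∩ BD · FG = 1632/61]
   → B = (203/61, 220/61)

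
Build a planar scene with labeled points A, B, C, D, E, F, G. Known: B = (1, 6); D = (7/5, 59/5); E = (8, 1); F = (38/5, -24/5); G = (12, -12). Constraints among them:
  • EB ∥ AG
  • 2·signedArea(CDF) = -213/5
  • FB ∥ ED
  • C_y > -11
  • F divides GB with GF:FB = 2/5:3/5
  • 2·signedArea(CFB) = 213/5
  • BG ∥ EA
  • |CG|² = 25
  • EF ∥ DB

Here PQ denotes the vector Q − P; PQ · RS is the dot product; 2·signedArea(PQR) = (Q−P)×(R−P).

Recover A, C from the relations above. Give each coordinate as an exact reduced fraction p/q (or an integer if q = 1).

A = (19, -17)
C = (36/5, -53/5)

1. A_x = 19  [EB ∥ AG ∩ BG ∥ EA]
2. A_y = -17  [EB ∥ AG ∩ BG ∥ EA]
   → A = (19, -17)
3. C_x = 36/5  [2·signedArea(CDF) = -213/5 ∩ 2·signedArea(CFB) = 213/5]
4. C_y = -53/5  [2·signedArea(CDF) = -213/5 ∩ 2·signedArea(CFB) = 213/5]
   → C = (36/5, -53/5)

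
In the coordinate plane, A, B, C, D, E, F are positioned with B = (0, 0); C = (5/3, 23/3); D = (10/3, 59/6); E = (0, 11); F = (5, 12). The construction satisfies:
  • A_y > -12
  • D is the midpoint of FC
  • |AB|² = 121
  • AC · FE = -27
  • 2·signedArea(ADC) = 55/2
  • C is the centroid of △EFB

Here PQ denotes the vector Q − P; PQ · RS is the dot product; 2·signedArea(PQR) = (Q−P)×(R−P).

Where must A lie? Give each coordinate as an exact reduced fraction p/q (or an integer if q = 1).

1. A_x = 0  [AC · FE = -27 ∩ 2·signedArea(ADC) = 55/2]
2. A_y = -11  [AC · FE = -27 ∩ 2·signedArea(ADC) = 55/2]
   → A = (0, -11)

A = (0, -11)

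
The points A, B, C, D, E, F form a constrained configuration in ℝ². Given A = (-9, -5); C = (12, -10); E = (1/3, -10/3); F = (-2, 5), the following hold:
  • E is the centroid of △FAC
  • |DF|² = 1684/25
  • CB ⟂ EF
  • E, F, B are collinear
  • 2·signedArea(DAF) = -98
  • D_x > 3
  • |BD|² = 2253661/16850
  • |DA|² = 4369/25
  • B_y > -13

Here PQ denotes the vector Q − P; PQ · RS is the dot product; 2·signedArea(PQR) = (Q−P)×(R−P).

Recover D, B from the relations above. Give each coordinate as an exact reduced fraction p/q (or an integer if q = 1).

1. D_x = 18/5  [line -10·x + 7·y + 43 = 0 ∩ |DA|² = 4369/25]
2. D_y = -1  [line -10·x + 7·y + 43 = 0 ∩ |DA|² = 4369/25]
   → D = (18/5, -1)
3. B_x = 1963/674  [E, F, B are collinear ∩ CB ⟂ EF]
4. B_y = -8455/674  [E, F, B are collinear ∩ CB ⟂ EF]
   → B = (1963/674, -8455/674)

B = (1963/674, -8455/674)
D = (18/5, -1)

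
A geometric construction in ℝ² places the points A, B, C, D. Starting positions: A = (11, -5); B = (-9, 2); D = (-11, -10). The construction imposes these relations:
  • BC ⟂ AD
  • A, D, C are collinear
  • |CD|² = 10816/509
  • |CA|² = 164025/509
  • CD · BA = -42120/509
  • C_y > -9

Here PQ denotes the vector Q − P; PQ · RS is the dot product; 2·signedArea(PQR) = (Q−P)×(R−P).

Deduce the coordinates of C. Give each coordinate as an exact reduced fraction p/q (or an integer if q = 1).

C = (-3311/509, -4570/509)

1. C_x = -3311/509  [A, D, C are collinear ∩ BC ⟂ AD]
2. C_y = -4570/509  [A, D, C are collinear ∩ BC ⟂ AD]
   → C = (-3311/509, -4570/509)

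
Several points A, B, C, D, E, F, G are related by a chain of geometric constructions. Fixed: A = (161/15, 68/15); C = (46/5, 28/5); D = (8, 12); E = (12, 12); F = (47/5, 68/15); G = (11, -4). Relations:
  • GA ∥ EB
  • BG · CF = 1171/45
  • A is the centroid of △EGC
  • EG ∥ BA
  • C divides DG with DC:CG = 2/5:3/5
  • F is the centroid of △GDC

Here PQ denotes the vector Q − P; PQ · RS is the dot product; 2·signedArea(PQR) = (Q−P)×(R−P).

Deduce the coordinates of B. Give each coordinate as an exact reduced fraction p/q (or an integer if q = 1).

B = (176/15, 308/15)

1. B_x = 176/15  [EG ∥ BA ∩ GA ∥ EB]
2. B_y = 308/15  [EG ∥ BA ∩ GA ∥ EB]
   → B = (176/15, 308/15)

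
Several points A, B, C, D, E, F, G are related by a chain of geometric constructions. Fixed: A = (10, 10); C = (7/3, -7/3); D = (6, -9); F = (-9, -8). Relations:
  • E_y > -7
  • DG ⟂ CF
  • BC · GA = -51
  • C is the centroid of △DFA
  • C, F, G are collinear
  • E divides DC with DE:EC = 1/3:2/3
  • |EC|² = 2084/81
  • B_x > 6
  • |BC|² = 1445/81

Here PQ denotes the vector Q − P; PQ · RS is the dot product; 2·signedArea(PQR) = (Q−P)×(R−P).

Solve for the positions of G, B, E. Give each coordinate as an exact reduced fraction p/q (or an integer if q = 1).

1. G_x = 13/5  [C, F, G are collinear ∩ DG ⟂ CF]
2. G_y = -11/5  [C, F, G are collinear ∩ DG ⟂ CF]
   → G = (13/5, -11/5)
3. B_x = 55/9  [line -37/5·x + -61/5·y + 199/5 = 0 ∩ |BC|² = 1445/81]
4. B_y = -4/9  [line -37/5·x + -61/5·y + 199/5 = 0 ∩ |BC|² = 1445/81]
   → B = (55/9, -4/9)
5. E_x = 43/9  [E divides DC with DE:EC = 1/3:2/3]
6. E_y = -61/9  [E divides DC with DE:EC = 1/3:2/3]
   → E = (43/9, -61/9)

B = (55/9, -4/9)
E = (43/9, -61/9)
G = (13/5, -11/5)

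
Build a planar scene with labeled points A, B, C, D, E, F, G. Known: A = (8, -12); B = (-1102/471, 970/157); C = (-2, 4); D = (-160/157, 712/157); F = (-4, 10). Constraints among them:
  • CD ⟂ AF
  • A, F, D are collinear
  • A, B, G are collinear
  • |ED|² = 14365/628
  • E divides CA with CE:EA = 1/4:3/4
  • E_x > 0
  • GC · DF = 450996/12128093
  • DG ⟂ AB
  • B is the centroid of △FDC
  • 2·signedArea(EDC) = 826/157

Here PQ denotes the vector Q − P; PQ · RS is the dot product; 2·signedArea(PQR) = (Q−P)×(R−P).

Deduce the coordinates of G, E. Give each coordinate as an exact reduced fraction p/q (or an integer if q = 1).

1. G_x = -15895946/12128093  [A, B, G are collinear ∩ DG ⟂ AB]
2. G_y = 52989978/12128093  [A, B, G are collinear ∩ DG ⟂ AB]
   → G = (-15895946/12128093, 52989978/12128093)
3. E_x = 1/2  [E divides CA with CE:EA = 1/4:3/4]
4. E_y = 0  [E divides CA with CE:EA = 1/4:3/4]
   → E = (1/2, 0)

E = (1/2, 0)
G = (-15895946/12128093, 52989978/12128093)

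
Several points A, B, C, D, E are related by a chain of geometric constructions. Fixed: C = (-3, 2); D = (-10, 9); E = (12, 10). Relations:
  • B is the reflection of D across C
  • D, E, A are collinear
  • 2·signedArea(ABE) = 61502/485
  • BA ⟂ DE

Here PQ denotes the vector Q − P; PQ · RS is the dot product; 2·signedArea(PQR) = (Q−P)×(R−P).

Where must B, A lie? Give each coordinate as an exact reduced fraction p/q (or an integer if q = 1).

A = (1618/485, 4659/485)
B = (4, -5)

1. B_x = 4  [B is the reflection of D across C]
2. B_y = -5  [B is the reflection of D across C]
   → B = (4, -5)
3. A_x = 1618/485  [D, E, A are collinear ∩ BA ⟂ DE]
4. A_y = 4659/485  [D, E, A are collinear ∩ BA ⟂ DE]
   → A = (1618/485, 4659/485)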